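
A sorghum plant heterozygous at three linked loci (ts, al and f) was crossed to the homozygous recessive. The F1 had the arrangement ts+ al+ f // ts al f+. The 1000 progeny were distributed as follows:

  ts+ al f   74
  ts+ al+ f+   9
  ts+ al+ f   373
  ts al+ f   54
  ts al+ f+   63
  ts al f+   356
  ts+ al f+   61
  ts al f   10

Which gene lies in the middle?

f

The two rarest classes, ts+ al+ f+ and ts al f, are the double crossovers. Comparing them with the parentals, only the f allele has switched, so f is the middle locus and the order is ts – f – al.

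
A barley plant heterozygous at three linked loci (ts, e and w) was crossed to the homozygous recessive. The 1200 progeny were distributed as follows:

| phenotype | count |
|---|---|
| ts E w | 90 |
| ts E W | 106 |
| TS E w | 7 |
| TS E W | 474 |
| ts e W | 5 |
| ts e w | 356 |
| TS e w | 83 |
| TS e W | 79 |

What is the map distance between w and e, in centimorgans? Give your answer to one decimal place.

The two most frequent reciprocal classes, TS E W and ts e w, are the parental types, so the F1 was TS E W / ts e w.
The two rarest classes, TS E w and ts e W, are the double crossovers. Comparing them with the parentals, only the w allele has switched, so w is the middle locus and the order is ts – w – e.
Crossovers in the w–e interval produce the single-crossover classes TS e W and ts E w (79 + 90 = 169) plus the double crossovers (12).
RF(w–e) = (169 + 12) / 1200 = 181/1200 = 0.1508 → 15.1 centimorgans.

15.1 centimorgans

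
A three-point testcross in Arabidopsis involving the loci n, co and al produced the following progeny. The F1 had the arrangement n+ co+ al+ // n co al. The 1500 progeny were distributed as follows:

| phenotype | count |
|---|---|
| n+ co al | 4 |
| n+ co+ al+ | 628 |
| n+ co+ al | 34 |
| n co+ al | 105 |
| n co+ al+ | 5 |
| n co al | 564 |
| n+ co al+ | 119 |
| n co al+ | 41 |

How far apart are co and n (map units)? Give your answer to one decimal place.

The two rarest classes, n co+ al+ and n+ co al, are the double crossovers. Comparing them with the parentals, only the n allele has switched, so n is the middle locus and the order is al – n – co.
Crossovers in the n–co interval produce the single-crossover classes n+ co al+ and n co+ al (119 + 105 = 224) plus the double crossovers (9).
RF(n–co) = (224 + 9) / 1500 = 233/1500 = 0.1553 → 15.5 map units.

15.5 map units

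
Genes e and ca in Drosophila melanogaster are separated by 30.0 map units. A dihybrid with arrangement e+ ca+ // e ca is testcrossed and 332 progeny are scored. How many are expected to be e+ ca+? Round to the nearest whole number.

116

A map distance of 30.0 map units corresponds to a recombination frequency of 0.300.
The F1 is e+ ca+ / e ca, so e+ ca+ is a parental gamete class with expected frequency (1 − r)/2 = 0.700/2 = 0.3500.
Expected number = 0.3500 × 332 = 116.20 ≈ 116.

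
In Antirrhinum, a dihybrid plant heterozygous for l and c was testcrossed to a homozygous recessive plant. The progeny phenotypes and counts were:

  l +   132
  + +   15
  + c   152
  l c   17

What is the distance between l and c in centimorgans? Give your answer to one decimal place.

The two most frequent classes, + c (152) and l + (132), are the parental types, so the F1 was + c / l +.
The recombinant classes are + + and l c: 15 + 17 = 32.
Recombination frequency = 32/316 = 0.1013 ≈ 10.1%, i.e. 10.1 centimorgans.

10.1 centimorgans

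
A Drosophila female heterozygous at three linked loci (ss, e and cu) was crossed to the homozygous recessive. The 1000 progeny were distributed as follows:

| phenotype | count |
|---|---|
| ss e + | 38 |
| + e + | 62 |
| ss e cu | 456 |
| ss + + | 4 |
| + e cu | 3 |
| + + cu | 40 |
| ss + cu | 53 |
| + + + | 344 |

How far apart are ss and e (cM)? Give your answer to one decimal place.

12.2 cM

The two most frequent reciprocal classes, ss e cu and + + +, are the parental types, so the F1 was ss e cu / + + +.
The two rarest classes, + e cu and ss + +, are the double crossovers. Comparing them with the parentals, only the ss allele has switched, so ss is the middle locus and the order is e – ss – cu.
Crossovers in the e–ss interval produce the single-crossover classes ss + cu and + e + (53 + 62 = 115) plus the double crossovers (7).
RF(e–ss) = (115 + 7) / 1000 = 122/1000 = 0.1220 → 12.2 cM.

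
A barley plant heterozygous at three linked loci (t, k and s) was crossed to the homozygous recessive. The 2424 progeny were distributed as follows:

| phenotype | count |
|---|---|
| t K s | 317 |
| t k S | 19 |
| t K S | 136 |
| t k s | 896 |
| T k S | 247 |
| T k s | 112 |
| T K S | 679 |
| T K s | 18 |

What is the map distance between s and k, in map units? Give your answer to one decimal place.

24.8 map units

The two most frequent reciprocal classes, t k s and T K S, are the parental types, so the F1 was t k s / T K S.
The two rarest classes, t k S and T K s, are the double crossovers. Comparing them with the parentals, only the s allele has switched, so s is the middle locus and the order is t – s – k.
Crossovers in the s–k interval produce the single-crossover classes t K s and T k S (317 + 247 = 564) plus the double crossovers (37).
RF(s–k) = (564 + 37) / 2424 = 601/2424 = 0.2479 → 24.8 map units.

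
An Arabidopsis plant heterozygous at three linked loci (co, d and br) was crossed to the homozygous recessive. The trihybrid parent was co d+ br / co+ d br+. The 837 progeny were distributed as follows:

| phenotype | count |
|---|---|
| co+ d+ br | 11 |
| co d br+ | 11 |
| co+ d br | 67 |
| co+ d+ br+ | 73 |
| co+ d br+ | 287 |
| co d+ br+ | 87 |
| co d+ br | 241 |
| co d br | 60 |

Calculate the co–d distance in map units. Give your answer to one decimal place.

The two rarest classes, co+ d+ br and co d br+, are the double crossovers. Comparing them with the parentals, only the co allele has switched, so co is the middle locus and the order is d – co – br.
Crossovers in the d–co interval produce the single-crossover classes co d br and co+ d+ br+ (60 + 73 = 133) plus the double crossovers (22).
RF(d–co) = (133 + 22) / 837 = 155/837 = 0.1852 → 18.5 map units.

18.5 map units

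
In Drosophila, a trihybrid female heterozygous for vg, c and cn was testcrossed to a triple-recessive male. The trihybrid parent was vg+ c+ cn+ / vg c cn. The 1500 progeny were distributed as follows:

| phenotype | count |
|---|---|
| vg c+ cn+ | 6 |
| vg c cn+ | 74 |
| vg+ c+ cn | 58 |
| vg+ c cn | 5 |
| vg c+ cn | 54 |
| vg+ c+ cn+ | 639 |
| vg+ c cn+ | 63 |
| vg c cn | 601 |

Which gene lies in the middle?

vg

The two rarest classes, vg c+ cn+ and vg+ c cn, are the double crossovers. Comparing them with the parentals, only the vg allele has switched, so vg is the middle locus and the order is cn – vg – c.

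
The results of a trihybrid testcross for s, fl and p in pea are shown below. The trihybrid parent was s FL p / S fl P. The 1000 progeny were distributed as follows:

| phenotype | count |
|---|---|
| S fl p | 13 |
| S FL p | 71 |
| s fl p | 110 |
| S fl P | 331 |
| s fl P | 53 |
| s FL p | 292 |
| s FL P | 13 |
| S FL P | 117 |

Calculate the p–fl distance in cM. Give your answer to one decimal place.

25.3 cM

The two rarest classes, s FL P and S fl p, are the double crossovers. Comparing them with the parentals, only the p allele has switched, so p is the middle locus and the order is fl – p – s.
Crossovers in the fl–p interval produce the single-crossover classes s fl p and S FL P (110 + 117 = 227) plus the double crossovers (26).
RF(fl–p) = (227 + 26) / 1000 = 253/1000 = 0.2530 → 25.3 cM.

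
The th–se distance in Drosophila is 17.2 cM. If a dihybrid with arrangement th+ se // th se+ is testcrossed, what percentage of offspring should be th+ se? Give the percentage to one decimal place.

A map distance of 17.2 cM corresponds to a recombination frequency of 0.172.
The F1 is th+ se / th se+, so th+ se is a parental gamete class with expected frequency (1 − r)/2 = 0.828/2 = 0.4140.
That is 0.4140 = 41.4% of the progeny.

41.4%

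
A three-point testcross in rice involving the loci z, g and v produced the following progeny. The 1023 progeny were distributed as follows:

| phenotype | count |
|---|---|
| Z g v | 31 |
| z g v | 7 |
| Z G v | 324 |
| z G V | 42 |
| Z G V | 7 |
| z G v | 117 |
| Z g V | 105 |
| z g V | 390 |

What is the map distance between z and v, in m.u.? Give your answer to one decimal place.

The two most frequent reciprocal classes, Z G v and z g V, are the parental types, so the F1 was Z G v / z g V.
The two rarest classes, Z G V and z g v, are the double crossovers. Comparing them with the parentals, only the v allele has switched, so v is the middle locus and the order is g – v – z.
Crossovers in the v–z interval produce the single-crossover classes z G v and Z g V (117 + 105 = 222) plus the double crossovers (14).
RF(v–z) = (222 + 14) / 1023 = 236/1023 = 0.2307 → 23.1 m.u.

23.1 m.u.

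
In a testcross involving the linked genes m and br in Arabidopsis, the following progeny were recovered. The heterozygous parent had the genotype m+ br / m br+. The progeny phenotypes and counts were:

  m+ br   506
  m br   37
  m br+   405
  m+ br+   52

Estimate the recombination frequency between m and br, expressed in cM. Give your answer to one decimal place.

The recombinant classes are m+ br+ and m br: 52 + 37 = 89.
Recombination frequency = 89/1000 = 0.0890 ≈ 8.9%, i.e. 8.9 cM.

8.9 cM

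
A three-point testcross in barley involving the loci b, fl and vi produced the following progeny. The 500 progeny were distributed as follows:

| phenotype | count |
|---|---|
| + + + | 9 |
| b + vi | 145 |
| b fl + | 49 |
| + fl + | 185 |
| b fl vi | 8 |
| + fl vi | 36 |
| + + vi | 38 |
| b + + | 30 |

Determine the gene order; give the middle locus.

fl

The two most frequent reciprocal classes, b + vi and + fl +, are the parental types, so the F1 was b + vi / + fl +.
The two rarest classes, b fl vi and + + +, are the double crossovers. Comparing them with the parentals, only the fl allele has switched, so fl is the middle locus and the order is vi – fl – b.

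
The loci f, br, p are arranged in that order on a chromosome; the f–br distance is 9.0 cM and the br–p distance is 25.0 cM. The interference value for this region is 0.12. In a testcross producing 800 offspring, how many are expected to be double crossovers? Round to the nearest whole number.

Map distances give recombination frequencies of 0.090 and 0.250 for the two intervals.
With interference 0.12 (so coincidence = 0.88), expected double-crossover frequency = 0.090 × 0.250 × 0.88 = 0.01980.
Expected number = 0.01980 × 800 = 15.84 ≈ 16.

16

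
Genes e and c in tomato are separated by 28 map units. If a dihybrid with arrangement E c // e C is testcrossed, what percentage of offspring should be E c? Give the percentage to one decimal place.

A map distance of 28 map units corresponds to a recombination frequency of 0.280.
The F1 is E c / e C, so E c is a parental gamete class with expected frequency (1 − r)/2 = 0.720/2 = 0.3600.
That is 0.3600 = 36.0% of the progeny.

36.0%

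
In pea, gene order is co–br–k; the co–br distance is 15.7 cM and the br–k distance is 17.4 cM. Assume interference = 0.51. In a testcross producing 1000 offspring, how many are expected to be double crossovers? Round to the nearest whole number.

Map distances give recombination frequencies of 0.157 and 0.174 for the two intervals.
With interference 0.51 (so coincidence = 0.49), expected double-crossover frequency = 0.157 × 0.174 × 0.49 = 0.01339.
Expected number = 0.01339 × 1000 = 13.39 ≈ 13.

13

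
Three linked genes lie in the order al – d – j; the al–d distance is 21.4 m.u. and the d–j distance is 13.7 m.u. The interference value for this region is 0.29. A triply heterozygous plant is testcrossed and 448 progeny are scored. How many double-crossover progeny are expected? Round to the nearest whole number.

Map distances give recombination frequencies of 0.214 and 0.137 for the two intervals.
With interference 0.29 (so coincidence = 0.71), expected double-crossover frequency = 0.214 × 0.137 × 0.71 = 0.02082.
Expected number = 0.02082 × 448 = 9.33 ≈ 9.

9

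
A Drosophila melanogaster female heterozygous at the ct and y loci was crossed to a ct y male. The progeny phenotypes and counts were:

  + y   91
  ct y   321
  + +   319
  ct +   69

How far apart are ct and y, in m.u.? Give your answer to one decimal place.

The two most frequent classes, + + (319) and ct y (321), are the parental types, so the F1 was + + / ct y.
The recombinant classes are + y and ct +: 91 + 69 = 160.
Recombination frequency = 160/800 = 0.2000 ≈ 20.0%, i.e. 20.0 m.u.

20.0 m.u.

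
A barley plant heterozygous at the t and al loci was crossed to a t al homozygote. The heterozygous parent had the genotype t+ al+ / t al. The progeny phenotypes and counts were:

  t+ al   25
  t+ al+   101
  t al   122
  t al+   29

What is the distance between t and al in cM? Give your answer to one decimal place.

19.5 cM

The recombinant classes are t+ al and t al+: 25 + 29 = 54.
Recombination frequency = 54/277 = 0.1949 ≈ 19.5%, i.e. 19.5 cM.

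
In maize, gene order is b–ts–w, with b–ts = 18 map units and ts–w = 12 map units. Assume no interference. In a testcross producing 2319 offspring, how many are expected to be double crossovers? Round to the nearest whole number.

50

Map distances give recombination frequencies of 0.180 and 0.120 for the two intervals.
With no interference, expected double-crossover frequency = 0.180 × 0.120 = 0.02160.
Expected number = 0.02160 × 2319 = 50.09 ≈ 50.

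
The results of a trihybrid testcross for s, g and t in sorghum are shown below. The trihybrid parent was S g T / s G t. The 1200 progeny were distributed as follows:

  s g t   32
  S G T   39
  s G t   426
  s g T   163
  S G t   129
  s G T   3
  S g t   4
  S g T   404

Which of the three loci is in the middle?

The two rarest classes, S g t and s G T, are the double crossovers. Comparing them with the parentals, only the t allele has switched, so t is the middle locus and the order is s – t – g.

t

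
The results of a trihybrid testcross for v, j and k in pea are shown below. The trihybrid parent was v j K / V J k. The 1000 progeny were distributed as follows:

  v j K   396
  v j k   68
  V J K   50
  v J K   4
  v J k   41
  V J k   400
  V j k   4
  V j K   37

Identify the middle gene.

The two rarest classes, v J K and V j k, are the double crossovers. Comparing them with the parentals, only the j allele has switched, so j is the middle locus and the order is k – j – v.

j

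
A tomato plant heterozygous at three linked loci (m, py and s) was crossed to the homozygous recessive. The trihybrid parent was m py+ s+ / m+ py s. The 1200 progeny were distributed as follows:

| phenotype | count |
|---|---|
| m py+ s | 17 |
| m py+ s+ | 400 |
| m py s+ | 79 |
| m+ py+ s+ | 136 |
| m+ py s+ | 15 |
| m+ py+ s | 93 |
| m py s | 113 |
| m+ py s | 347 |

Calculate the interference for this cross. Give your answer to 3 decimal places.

The two rarest classes, m py+ s and m+ py s+, are the double crossovers. Comparing them with the parentals, only the s allele has switched, so s is the middle locus and the order is py – s – m.
py–s: (172 + 32)/1200 = 0.1700; s–m: (249 + 32)/1200 = 0.2342.
Expected DCO frequency = 0.1700 × 0.2342 ≈ 0.03981; observed = 32/1200 ≈ 0.02667.
Coefficient of coincidence = 0.02667/0.03981 ≈ 0.670; interference = 1 − 0.670 = 0.330.

0.330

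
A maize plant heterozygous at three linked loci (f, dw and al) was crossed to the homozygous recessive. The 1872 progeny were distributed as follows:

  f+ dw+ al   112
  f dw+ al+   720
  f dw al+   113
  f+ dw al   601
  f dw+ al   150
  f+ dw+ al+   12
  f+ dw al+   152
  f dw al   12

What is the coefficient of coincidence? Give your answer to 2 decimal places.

0.55

The two most frequent reciprocal classes, f dw+ al+ and f+ dw al, are the parental types, so the F1 was f dw+ al+ / f+ dw al.
The two rarest classes, f+ dw+ al+ and f dw al, are the double crossovers. Comparing them with the parentals, only the f allele has switched, so f is the middle locus and the order is al – f – dw.
al–f: (302 + 24)/1872 = 0.1741; f–dw: (225 + 24)/1872 = 0.1330.
Expected DCO frequency = 0.1741 × 0.1330 ≈ 0.02316; observed = 24/1872 ≈ 0.01282.
Coefficient of coincidence = 0.01282/0.02316 ≈ 0.55.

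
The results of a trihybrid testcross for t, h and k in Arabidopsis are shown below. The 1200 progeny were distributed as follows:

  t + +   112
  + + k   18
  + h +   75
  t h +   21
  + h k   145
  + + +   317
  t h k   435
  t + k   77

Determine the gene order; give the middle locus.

The two most frequent reciprocal classes, t h k and + + +, are the parental types, so the F1 was t h k / + + +.
The two rarest classes, t h + and + + k, are the double crossovers. Comparing them with the parentals, only the k allele has switched, so k is the middle locus and the order is h – k – t.

k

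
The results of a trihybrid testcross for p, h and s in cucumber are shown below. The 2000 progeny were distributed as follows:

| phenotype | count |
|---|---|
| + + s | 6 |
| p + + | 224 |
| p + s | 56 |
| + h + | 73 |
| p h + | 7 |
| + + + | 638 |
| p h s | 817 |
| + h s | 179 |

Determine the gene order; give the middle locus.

The two most frequent reciprocal classes, + + + and p h s, are the parental types, so the F1 was + + + / p h s.
The two rarest classes, + + s and p h +, are the double crossovers. Comparing them with the parentals, only the s allele has switched, so s is the middle locus and the order is h – s – p.

s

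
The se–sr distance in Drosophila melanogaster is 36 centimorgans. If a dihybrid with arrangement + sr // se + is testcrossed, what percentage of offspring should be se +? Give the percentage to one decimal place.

32.0%

A map distance of 36 centimorgans corresponds to a recombination frequency of 0.360.
The F1 is + sr / se +, so se + is a parental gamete class with expected frequency (1 − r)/2 = 0.640/2 = 0.3200.
That is 0.3200 = 32.0% of the progeny.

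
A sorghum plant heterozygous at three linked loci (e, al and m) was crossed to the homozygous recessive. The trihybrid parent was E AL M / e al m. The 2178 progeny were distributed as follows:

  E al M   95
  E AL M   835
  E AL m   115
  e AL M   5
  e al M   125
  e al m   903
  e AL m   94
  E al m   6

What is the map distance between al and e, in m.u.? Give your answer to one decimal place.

The two rarest classes, e AL M and E al m, are the double crossovers. Comparing them with the parentals, only the e allele has switched, so e is the middle locus and the order is al – e – m.
Crossovers in the al–e interval produce the single-crossover classes E al M and e AL m (95 + 94 = 189) plus the double crossovers (11).
RF(al–e) = (189 + 11) / 2178 = 200/2178 = 0.0918 → 9.2 m.u.

9.2 m.u.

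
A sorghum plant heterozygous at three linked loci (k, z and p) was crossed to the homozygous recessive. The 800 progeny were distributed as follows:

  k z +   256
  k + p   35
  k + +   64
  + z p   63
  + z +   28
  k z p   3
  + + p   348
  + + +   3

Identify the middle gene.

p

The two most frequent reciprocal classes, k z + and + + p, are the parental types, so the F1 was k z + / + + p.
The two rarest classes, k z p and + + +, are the double crossovers. Comparing them with the parentals, only the p allele has switched, so p is the middle locus and the order is k – p – z.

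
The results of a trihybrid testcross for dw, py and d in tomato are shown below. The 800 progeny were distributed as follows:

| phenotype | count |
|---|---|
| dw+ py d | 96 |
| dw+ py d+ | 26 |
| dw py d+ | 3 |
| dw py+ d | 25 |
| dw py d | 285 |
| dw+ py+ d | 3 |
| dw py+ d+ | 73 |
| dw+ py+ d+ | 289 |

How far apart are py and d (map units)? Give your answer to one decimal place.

7.1 map units

The two most frequent reciprocal classes, dw+ py+ d+ and dw py d, are the parental types, so the F1 was dw+ py+ d+ / dw py d.
The two rarest classes, dw+ py+ d and dw py d+, are the double crossovers. Comparing them with the parentals, only the d allele has switched, so d is the middle locus and the order is py – d – dw.
Crossovers in the py–d interval produce the single-crossover classes dw+ py d+ and dw py+ d (26 + 25 = 51) plus the double crossovers (6).
RF(py–d) = (51 + 6) / 800 = 57/800 = 0.0712 → 7.1 map units.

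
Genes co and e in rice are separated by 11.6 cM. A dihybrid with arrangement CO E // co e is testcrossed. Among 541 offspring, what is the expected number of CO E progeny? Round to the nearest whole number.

A map distance of 11.6 cM corresponds to a recombination frequency of 0.116.
The F1 is CO E / co e, so CO E is a parental gamete class with expected frequency (1 − r)/2 = 0.884/2 = 0.4420.
Expected number = 0.4420 × 541 = 239.12 ≈ 239.

239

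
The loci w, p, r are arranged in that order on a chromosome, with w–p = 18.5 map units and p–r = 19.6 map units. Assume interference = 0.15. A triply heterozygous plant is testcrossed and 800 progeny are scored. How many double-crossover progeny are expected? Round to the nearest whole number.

25

Map distances give recombination frequencies of 0.185 and 0.196 for the two intervals.
With interference 0.15 (so coincidence = 0.85), expected double-crossover frequency = 0.185 × 0.196 × 0.85 = 0.03082.
Expected number = 0.03082 × 800 = 24.66 ≈ 25.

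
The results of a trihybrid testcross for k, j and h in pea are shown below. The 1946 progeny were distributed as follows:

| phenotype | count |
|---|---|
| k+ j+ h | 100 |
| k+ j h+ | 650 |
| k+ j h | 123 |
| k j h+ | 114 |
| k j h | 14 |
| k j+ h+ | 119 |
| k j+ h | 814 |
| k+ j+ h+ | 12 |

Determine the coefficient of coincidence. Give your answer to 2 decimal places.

The two most frequent reciprocal classes, k j+ h and k+ j h+, are the parental types, so the F1 was k j+ h / k+ j h+.
The two rarest classes, k j h and k+ j+ h+, are the double crossovers. Comparing them with the parentals, only the j allele has switched, so j is the middle locus and the order is h – j – k.
h–j: (242 + 26)/1946 = 0.1377; j–k: (214 + 26)/1946 = 0.1233.
Expected DCO frequency = 0.1377 × 0.1233 ≈ 0.01698; observed = 26/1946 ≈ 0.01336.
Coefficient of coincidence = 0.01336/0.01698 ≈ 0.79.

0.79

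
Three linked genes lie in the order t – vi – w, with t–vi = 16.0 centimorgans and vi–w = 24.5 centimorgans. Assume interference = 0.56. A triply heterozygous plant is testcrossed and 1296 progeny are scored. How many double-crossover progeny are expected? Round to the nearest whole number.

22

Map distances give recombination frequencies of 0.160 and 0.245 for the two intervals.
With interference 0.56 (so coincidence = 0.44), expected double-crossover frequency = 0.160 × 0.245 × 0.44 = 0.01725.
Expected number = 0.01725 × 1296 = 22.35 ≈ 22.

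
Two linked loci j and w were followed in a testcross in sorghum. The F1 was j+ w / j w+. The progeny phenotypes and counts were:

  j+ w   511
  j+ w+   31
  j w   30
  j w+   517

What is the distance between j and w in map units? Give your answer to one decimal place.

5.6 map units

The recombinant classes are j+ w+ and j w: 31 + 30 = 61.
Recombination frequency = 61/1089 = 0.0560 ≈ 5.6%, i.e. 5.6 map units.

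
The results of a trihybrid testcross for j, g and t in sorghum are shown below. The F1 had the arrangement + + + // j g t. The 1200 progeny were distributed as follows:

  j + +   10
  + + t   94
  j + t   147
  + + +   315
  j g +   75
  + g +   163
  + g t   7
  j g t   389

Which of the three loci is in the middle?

j

The two rarest classes, j + + and + g t, are the double crossovers. Comparing them with the parentals, only the j allele has switched, so j is the middle locus and the order is t – j – g.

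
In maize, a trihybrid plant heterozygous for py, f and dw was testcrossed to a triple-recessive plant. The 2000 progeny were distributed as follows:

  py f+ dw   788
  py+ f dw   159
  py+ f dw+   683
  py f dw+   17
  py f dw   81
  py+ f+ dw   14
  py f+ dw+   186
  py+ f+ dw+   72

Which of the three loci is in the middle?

The two most frequent reciprocal classes, py f+ dw and py+ f dw+, are the parental types, so the F1 was py f+ dw / py+ f dw+.
The two rarest classes, py+ f+ dw and py f dw+, are the double crossovers. Comparing them with the parentals, only the py allele has switched, so py is the middle locus and the order is f – py – dw.

py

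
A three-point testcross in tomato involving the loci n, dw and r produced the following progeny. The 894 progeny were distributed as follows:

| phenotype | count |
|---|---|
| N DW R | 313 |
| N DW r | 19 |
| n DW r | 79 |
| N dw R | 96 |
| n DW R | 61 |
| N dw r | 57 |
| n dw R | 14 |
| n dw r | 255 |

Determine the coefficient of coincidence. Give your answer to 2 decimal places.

0.94

The two most frequent reciprocal classes, n dw r and N DW R, are the parental types, so the F1 was n dw r / N DW R.
The two rarest classes, n dw R and N DW r, are the double crossovers. Comparing them with the parentals, only the r allele has switched, so r is the middle locus and the order is dw – r – n.
dw–r: (175 + 33)/894 = 0.2327; r–n: (118 + 33)/894 = 0.1689.
Expected DCO frequency = 0.2327 × 0.1689 ≈ 0.03930; observed = 33/894 ≈ 0.03691.
Coefficient of coincidence = 0.03691/0.03930 ≈ 0.94.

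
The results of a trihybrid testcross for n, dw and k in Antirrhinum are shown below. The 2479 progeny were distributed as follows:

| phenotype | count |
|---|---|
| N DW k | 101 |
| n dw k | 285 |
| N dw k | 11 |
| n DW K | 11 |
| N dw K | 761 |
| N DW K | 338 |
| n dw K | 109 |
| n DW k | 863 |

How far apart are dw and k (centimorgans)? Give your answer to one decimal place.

26.0 centimorgans

The two most frequent reciprocal classes, N dw K and n DW k, are the parental types, so the F1 was N dw K / n DW k.
The two rarest classes, N dw k and n DW K, are the double crossovers. Comparing them with the parentals, only the k allele has switched, so k is the middle locus and the order is dw – k – n.
Crossovers in the dw–k interval produce the single-crossover classes N DW K and n dw k (338 + 285 = 623) plus the double crossovers (22).
RF(dw–k) = (623 + 22) / 2479 = 645/2479 = 0.2602 → 26.0 centimorgans.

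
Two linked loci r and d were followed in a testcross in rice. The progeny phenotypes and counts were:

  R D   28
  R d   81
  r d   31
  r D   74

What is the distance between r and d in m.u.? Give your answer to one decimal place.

The two most frequent classes, R d (81) and r D (74), are the parental types, so the F1 was R d / r D.
The recombinant classes are R D and r d: 28 + 31 = 59.
Recombination frequency = 59/214 = 0.2757 ≈ 27.6%, i.e. 27.6 m.u.

27.6 m.u.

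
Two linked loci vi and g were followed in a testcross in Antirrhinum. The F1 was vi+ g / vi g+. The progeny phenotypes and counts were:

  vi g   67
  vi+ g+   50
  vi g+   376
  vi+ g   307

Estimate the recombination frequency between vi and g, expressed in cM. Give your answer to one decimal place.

14.6 cM

The recombinant classes are vi+ g+ and vi g: 50 + 67 = 117.
Recombination frequency = 117/800 = 0.1462 ≈ 14.6%, i.e. 14.6 cM.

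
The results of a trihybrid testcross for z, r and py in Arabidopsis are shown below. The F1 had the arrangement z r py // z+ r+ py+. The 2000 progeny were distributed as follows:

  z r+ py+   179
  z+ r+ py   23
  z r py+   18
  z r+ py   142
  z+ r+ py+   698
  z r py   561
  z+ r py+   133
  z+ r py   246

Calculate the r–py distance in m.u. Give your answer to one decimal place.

The two rarest classes, z r py+ and z+ r+ py, are the double crossovers. Comparing them with the parentals, only the py allele has switched, so py is the middle locus and the order is r – py – z.
Crossovers in the r–py interval produce the single-crossover classes z r+ py and z+ r py+ (142 + 133 = 275) plus the double crossovers (41).
RF(r–py) = (275 + 41) / 2000 = 316/2000 = 0.1580 → 15.8 m.u.

15.8 m.u.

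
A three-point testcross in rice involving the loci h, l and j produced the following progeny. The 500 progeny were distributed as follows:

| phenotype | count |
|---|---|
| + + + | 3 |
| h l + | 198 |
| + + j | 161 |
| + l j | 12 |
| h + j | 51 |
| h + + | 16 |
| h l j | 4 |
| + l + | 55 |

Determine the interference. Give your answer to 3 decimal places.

0.115

The two most frequent reciprocal classes, + + j and h l +, are the parental types, so the F1 was + + j / h l +.
The two rarest classes, + + + and h l j, are the double crossovers. Comparing them with the parentals, only the j allele has switched, so j is the middle locus and the order is l – j – h.
l–j: (28 + 7)/500 = 0.0700; j–h: (106 + 7)/500 = 0.2260.
Expected DCO frequency = 0.0700 × 0.2260 ≈ 0.01582; observed = 7/500 ≈ 0.01400.
Coefficient of coincidence = 0.01400/0.01582 ≈ 0.885; interference = 1 − 0.885 = 0.115.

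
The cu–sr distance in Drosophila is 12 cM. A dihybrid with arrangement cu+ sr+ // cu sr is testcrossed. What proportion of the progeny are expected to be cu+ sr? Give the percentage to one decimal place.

A map distance of 12 cM corresponds to a recombination frequency of 0.120.
The F1 is cu+ sr+ / cu sr, so cu+ sr is a recombinant gamete class with expected frequency r/2 = 0.120/2 = 0.0600.
That is 0.0600 = 6.0% of the progeny.

6.0%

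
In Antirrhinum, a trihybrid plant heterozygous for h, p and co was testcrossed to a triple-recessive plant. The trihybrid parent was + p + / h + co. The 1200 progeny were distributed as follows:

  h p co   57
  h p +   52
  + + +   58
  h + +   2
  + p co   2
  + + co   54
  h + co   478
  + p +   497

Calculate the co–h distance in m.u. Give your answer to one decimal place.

The two rarest classes, + p co and h + +, are the double crossovers. Comparing them with the parentals, only the co allele has switched, so co is the middle locus and the order is h – co – p.
Crossovers in the h–co interval produce the single-crossover classes h p + and + + co (52 + 54 = 106) plus the double crossovers (4).
RF(h–co) = (106 + 4) / 1200 = 110/1200 = 0.0917 → 9.2 m.u.

9.2 m.u.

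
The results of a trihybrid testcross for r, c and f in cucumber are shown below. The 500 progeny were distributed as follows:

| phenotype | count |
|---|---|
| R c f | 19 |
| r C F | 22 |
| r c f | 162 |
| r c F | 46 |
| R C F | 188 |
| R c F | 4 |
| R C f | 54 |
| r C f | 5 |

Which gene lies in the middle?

The two most frequent reciprocal classes, R C F and r c f, are the parental types, so the F1 was R C F / r c f.
The two rarest classes, R c F and r C f, are the double crossovers. Comparing them with the parentals, only the c allele has switched, so c is the middle locus and the order is r – c – f.

c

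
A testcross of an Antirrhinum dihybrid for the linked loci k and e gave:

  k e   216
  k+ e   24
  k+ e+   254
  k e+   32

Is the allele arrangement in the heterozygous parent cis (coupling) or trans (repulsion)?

The two most frequent classes are k+ e+ (254) and k e (216); these are the parental (non-recombinant) types.
So the F1 carried k+ e+ on one chromosome and k e on the other — the recessive alleles are on the same chromosome (cis / coupling).

cis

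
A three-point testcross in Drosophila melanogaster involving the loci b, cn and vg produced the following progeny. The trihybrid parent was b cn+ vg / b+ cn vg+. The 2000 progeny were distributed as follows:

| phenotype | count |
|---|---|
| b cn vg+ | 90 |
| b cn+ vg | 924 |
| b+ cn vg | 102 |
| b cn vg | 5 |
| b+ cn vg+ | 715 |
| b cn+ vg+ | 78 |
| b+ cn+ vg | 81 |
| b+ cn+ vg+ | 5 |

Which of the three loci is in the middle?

cn

The two rarest classes, b cn vg and b+ cn+ vg+, are the double crossovers. Comparing them with the parentals, only the cn allele has switched, so cn is the middle locus and the order is vg – cn – b.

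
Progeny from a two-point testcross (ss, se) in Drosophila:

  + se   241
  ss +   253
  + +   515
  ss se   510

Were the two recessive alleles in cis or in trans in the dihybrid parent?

The two most frequent classes are + + (515) and ss se (510); these are the parental (non-recombinant) types.
So the F1 carried + + on one chromosome and ss se on the other — the recessive alleles are on the same chromosome (cis / coupling).

cis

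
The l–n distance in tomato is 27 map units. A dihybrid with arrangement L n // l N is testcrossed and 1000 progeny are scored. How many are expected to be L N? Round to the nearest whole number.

135

A map distance of 27 map units corresponds to a recombination frequency of 0.270.
The F1 is L n / l N, so L N is a recombinant gamete class with expected frequency r/2 = 0.270/2 = 0.1350.
Expected number = 0.1350 × 1000 = 135.00 ≈ 135.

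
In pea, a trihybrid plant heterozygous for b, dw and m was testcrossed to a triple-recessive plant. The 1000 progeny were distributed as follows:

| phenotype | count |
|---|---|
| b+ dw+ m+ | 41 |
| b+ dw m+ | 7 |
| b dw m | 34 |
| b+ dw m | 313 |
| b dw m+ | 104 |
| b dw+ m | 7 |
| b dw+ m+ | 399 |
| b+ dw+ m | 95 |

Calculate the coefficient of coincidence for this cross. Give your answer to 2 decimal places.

The two most frequent reciprocal classes, b+ dw m and b dw+ m+, are the parental types, so the F1 was b+ dw m / b dw+ m+.
The two rarest classes, b+ dw m+ and b dw+ m, are the double crossovers. Comparing them with the parentals, only the m allele has switched, so m is the middle locus and the order is dw – m – b.
dw–m: (199 + 14)/1000 = 0.2130; m–b: (75 + 14)/1000 = 0.0890.
Expected DCO frequency = 0.2130 × 0.0890 ≈ 0.01896; observed = 14/1000 ≈ 0.01400.
Coefficient of coincidence = 0.01400/0.01896 ≈ 0.74.

0.74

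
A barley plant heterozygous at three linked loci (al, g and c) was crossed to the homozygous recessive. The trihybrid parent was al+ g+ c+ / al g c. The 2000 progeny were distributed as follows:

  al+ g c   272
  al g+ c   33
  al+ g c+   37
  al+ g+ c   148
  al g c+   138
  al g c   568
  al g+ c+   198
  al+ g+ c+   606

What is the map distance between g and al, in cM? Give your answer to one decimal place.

27.0 cM

The two rarest classes, al+ g c+ and al g+ c, are the double crossovers. Comparing them with the parentals, only the g allele has switched, so g is the middle locus and the order is c – g – al.
Crossovers in the g–al interval produce the single-crossover classes al g+ c+ and al+ g c (198 + 272 = 470) plus the double crossovers (70).
RF(g–al) = (470 + 70) / 2000 = 540/2000 = 0.2700 → 27.0 cM.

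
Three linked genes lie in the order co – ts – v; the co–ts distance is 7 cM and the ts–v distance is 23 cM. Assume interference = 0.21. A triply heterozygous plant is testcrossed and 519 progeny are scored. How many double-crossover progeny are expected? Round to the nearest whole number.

Map distances give recombination frequencies of 0.070 and 0.230 for the two intervals.
With interference 0.21 (so coincidence = 0.79), expected double-crossover frequency = 0.070 × 0.230 × 0.79 = 0.01272.
Expected number = 0.01272 × 519 = 6.60 ≈ 7.

7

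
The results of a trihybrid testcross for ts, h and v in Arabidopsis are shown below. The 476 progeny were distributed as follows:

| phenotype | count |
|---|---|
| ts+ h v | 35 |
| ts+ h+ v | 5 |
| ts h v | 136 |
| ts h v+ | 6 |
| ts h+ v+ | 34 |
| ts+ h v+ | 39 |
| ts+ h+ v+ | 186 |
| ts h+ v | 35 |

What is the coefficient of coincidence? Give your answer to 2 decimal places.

The two most frequent reciprocal classes, ts+ h+ v+ and ts h v, are the parental types, so the F1 was ts+ h+ v+ / ts h v.
The two rarest classes, ts+ h+ v and ts h v+, are the double crossovers. Comparing them with the parentals, only the v allele has switched, so v is the middle locus and the order is ts – v – h.
ts–v: (69 + 11)/476 = 0.1681; v–h: (74 + 11)/476 = 0.1786.
Expected DCO frequency = 0.1681 × 0.1786 ≈ 0.03002; observed = 11/476 ≈ 0.02311.
Coefficient of coincidence = 0.02311/0.03002 ≈ 0.77.

0.77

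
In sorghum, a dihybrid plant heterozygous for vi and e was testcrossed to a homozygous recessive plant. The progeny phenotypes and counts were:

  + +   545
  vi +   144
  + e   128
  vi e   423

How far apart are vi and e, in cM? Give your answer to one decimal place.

21.9 cM

The two most frequent classes, + + (545) and vi e (423), are the parental types, so the F1 was + + / vi e.
The recombinant classes are + e and vi +: 128 + 144 = 272.
Recombination frequency = 272/1240 = 0.2194 ≈ 21.9%, i.e. 21.9 cM.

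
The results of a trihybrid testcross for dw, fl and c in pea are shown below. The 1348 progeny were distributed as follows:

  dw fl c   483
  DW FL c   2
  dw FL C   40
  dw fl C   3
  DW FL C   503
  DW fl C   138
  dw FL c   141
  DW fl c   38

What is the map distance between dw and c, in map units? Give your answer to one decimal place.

The two most frequent reciprocal classes, DW FL C and dw fl c, are the parental types, so the F1 was DW FL C / dw fl c.
The two rarest classes, DW FL c and dw fl C, are the double crossovers. Comparing them with the parentals, only the c allele has switched, so c is the middle locus and the order is fl – c – dw.
Crossovers in the c–dw interval produce the single-crossover classes dw FL C and DW fl c (40 + 38 = 78) plus the double crossovers (5).
RF(c–dw) = (78 + 5) / 1348 = 83/1348 = 0.0616 → 6.2 map units.

6.2 map units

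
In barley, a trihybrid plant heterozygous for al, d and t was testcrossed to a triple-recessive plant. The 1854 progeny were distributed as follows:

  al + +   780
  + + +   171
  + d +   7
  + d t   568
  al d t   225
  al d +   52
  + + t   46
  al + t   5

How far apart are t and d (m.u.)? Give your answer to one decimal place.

5.9 m.u.

The two most frequent reciprocal classes, al + + and + d t, are the parental types, so the F1 was al + + / + d t.
The two rarest classes, al + t and + d +, are the double crossovers. Comparing them with the parentals, only the t allele has switched, so t is the middle locus and the order is d – t – al.
Crossovers in the d–t interval produce the single-crossover classes al d + and + + t (52 + 46 = 98) plus the double crossovers (12).
RF(d–t) = (98 + 12) / 1854 = 110/1854 = 0.0593 → 5.9 m.u.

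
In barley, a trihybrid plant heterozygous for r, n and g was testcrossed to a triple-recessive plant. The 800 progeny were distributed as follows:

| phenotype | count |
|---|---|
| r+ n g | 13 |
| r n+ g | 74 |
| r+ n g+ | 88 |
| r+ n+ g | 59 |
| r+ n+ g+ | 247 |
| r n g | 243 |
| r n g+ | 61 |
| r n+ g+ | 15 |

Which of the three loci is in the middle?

r

The two most frequent reciprocal classes, r n g and r+ n+ g+, are the parental types, so the F1 was r n g / r+ n+ g+.
The two rarest classes, r+ n g and r n+ g+, are the double crossovers. Comparing them with the parentals, only the r allele has switched, so r is the middle locus and the order is n – r – g.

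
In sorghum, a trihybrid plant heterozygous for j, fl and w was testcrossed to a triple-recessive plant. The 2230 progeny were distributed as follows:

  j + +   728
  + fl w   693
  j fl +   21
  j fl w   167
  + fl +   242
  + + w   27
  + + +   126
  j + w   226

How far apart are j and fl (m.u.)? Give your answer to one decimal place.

The two most frequent reciprocal classes, j + + and + fl w, are the parental types, so the F1 was j + + / + fl w.
The two rarest classes, j fl + and + + w, are the double crossovers. Comparing them with the parentals, only the fl allele has switched, so fl is the middle locus and the order is w – fl – j.
Crossovers in the fl–j interval produce the single-crossover classes + + + and j fl w (126 + 167 = 293) plus the double crossovers (48).
RF(fl–j) = (293 + 48) / 2230 = 341/2230 = 0.1529 → 15.3 m.u.

15.3 m.u.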